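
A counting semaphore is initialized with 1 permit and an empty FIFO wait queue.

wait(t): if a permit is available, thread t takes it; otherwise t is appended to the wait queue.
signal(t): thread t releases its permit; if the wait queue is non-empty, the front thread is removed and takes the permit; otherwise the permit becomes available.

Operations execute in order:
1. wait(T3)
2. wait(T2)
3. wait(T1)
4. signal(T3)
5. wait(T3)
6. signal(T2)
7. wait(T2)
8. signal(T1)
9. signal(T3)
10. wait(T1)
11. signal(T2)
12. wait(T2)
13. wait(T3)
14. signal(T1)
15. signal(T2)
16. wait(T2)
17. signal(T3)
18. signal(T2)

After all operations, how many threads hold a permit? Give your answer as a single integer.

Step 1: wait(T3) -> count=0 queue=[] holders={T3}
Step 2: wait(T2) -> count=0 queue=[T2] holders={T3}
Step 3: wait(T1) -> count=0 queue=[T2,T1] holders={T3}
Step 4: signal(T3) -> count=0 queue=[T1] holders={T2}
Step 5: wait(T3) -> count=0 queue=[T1,T3] holders={T2}
Step 6: signal(T2) -> count=0 queue=[T3] holders={T1}
Step 7: wait(T2) -> count=0 queue=[T3,T2] holders={T1}
Step 8: signal(T1) -> count=0 queue=[T2] holders={T3}
Step 9: signal(T3) -> count=0 queue=[] holders={T2}
Step 10: wait(T1) -> count=0 queue=[T1] holders={T2}
Step 11: signal(T2) -> count=0 queue=[] holders={T1}
Step 12: wait(T2) -> count=0 queue=[T2] holders={T1}
Step 13: wait(T3) -> count=0 queue=[T2,T3] holders={T1}
Step 14: signal(T1) -> count=0 queue=[T3] holders={T2}
Step 15: signal(T2) -> count=0 queue=[] holders={T3}
Step 16: wait(T2) -> count=0 queue=[T2] holders={T3}
Step 17: signal(T3) -> count=0 queue=[] holders={T2}
Step 18: signal(T2) -> count=1 queue=[] holders={none}
Final holders: {none} -> 0 thread(s)

Answer: 0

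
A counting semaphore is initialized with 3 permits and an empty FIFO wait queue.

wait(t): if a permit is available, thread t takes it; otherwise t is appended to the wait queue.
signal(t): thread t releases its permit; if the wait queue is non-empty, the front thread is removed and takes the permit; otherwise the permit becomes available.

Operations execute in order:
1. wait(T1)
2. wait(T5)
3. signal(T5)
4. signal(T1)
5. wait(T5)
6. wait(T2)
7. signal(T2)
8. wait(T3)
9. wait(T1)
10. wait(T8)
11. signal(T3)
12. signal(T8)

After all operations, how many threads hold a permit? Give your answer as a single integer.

Step 1: wait(T1) -> count=2 queue=[] holders={T1}
Step 2: wait(T5) -> count=1 queue=[] holders={T1,T5}
Step 3: signal(T5) -> count=2 queue=[] holders={T1}
Step 4: signal(T1) -> count=3 queue=[] holders={none}
Step 5: wait(T5) -> count=2 queue=[] holders={T5}
Step 6: wait(T2) -> count=1 queue=[] holders={T2,T5}
Step 7: signal(T2) -> count=2 queue=[] holders={T5}
Step 8: wait(T3) -> count=1 queue=[] holders={T3,T5}
Step 9: wait(T1) -> count=0 queue=[] holders={T1,T3,T5}
Step 10: wait(T8) -> count=0 queue=[T8] holders={T1,T3,T5}
Step 11: signal(T3) -> count=0 queue=[] holders={T1,T5,T8}
Step 12: signal(T8) -> count=1 queue=[] holders={T1,T5}
Final holders: {T1,T5} -> 2 thread(s)

Answer: 2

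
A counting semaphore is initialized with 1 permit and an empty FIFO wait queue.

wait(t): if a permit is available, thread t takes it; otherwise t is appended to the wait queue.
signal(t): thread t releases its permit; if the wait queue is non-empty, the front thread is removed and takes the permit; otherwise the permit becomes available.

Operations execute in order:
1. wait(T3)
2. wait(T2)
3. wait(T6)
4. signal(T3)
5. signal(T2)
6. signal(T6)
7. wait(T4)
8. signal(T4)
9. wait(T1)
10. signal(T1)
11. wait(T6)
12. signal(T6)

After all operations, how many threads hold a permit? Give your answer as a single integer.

Step 1: wait(T3) -> count=0 queue=[] holders={T3}
Step 2: wait(T2) -> count=0 queue=[T2] holders={T3}
Step 3: wait(T6) -> count=0 queue=[T2,T6] holders={T3}
Step 4: signal(T3) -> count=0 queue=[T6] holders={T2}
Step 5: signal(T2) -> count=0 queue=[] holders={T6}
Step 6: signal(T6) -> count=1 queue=[] holders={none}
Step 7: wait(T4) -> count=0 queue=[] holders={T4}
Step 8: signal(T4) -> count=1 queue=[] holders={none}
Step 9: wait(T1) -> count=0 queue=[] holders={T1}
Step 10: signal(T1) -> count=1 queue=[] holders={none}
Step 11: wait(T6) -> count=0 queue=[] holders={T6}
Step 12: signal(T6) -> count=1 queue=[] holders={none}
Final holders: {none} -> 0 thread(s)

Answer: 0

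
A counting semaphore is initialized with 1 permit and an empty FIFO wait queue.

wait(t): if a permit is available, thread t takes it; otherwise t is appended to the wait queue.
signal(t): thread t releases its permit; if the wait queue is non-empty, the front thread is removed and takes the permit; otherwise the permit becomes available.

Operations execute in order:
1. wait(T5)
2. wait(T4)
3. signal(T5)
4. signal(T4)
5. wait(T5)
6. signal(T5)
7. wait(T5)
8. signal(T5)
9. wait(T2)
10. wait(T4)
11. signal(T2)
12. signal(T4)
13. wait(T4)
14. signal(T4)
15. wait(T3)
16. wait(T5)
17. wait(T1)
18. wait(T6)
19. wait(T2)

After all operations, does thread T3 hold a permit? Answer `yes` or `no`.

Step 1: wait(T5) -> count=0 queue=[] holders={T5}
Step 2: wait(T4) -> count=0 queue=[T4] holders={T5}
Step 3: signal(T5) -> count=0 queue=[] holders={T4}
Step 4: signal(T4) -> count=1 queue=[] holders={none}
Step 5: wait(T5) -> count=0 queue=[] holders={T5}
Step 6: signal(T5) -> count=1 queue=[] holders={none}
Step 7: wait(T5) -> count=0 queue=[] holders={T5}
Step 8: signal(T5) -> count=1 queue=[] holders={none}
Step 9: wait(T2) -> count=0 queue=[] holders={T2}
Step 10: wait(T4) -> count=0 queue=[T4] holders={T2}
Step 11: signal(T2) -> count=0 queue=[] holders={T4}
Step 12: signal(T4) -> count=1 queue=[] holders={none}
Step 13: wait(T4) -> count=0 queue=[] holders={T4}
Step 14: signal(T4) -> count=1 queue=[] holders={none}
Step 15: wait(T3) -> count=0 queue=[] holders={T3}
Step 16: wait(T5) -> count=0 queue=[T5] holders={T3}
Step 17: wait(T1) -> count=0 queue=[T5,T1] holders={T3}
Step 18: wait(T6) -> count=0 queue=[T5,T1,T6] holders={T3}
Step 19: wait(T2) -> count=0 queue=[T5,T1,T6,T2] holders={T3}
Final holders: {T3} -> T3 in holders

Answer: yes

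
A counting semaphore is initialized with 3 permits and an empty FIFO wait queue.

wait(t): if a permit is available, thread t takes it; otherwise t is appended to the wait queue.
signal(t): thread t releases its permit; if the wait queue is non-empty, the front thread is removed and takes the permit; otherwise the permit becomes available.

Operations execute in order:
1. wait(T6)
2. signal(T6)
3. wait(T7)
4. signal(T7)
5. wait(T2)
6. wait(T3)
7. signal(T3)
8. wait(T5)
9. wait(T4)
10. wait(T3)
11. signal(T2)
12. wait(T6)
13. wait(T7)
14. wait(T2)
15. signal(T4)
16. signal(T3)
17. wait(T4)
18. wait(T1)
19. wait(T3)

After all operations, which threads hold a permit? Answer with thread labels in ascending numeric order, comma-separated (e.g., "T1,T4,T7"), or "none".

Step 1: wait(T6) -> count=2 queue=[] holders={T6}
Step 2: signal(T6) -> count=3 queue=[] holders={none}
Step 3: wait(T7) -> count=2 queue=[] holders={T7}
Step 4: signal(T7) -> count=3 queue=[] holders={none}
Step 5: wait(T2) -> count=2 queue=[] holders={T2}
Step 6: wait(T3) -> count=1 queue=[] holders={T2,T3}
Step 7: signal(T3) -> count=2 queue=[] holders={T2}
Step 8: wait(T5) -> count=1 queue=[] holders={T2,T5}
Step 9: wait(T4) -> count=0 queue=[] holders={T2,T4,T5}
Step 10: wait(T3) -> count=0 queue=[T3] holders={T2,T4,T5}
Step 11: signal(T2) -> count=0 queue=[] holders={T3,T4,T5}
Step 12: wait(T6) -> count=0 queue=[T6] holders={T3,T4,T5}
Step 13: wait(T7) -> count=0 queue=[T6,T7] holders={T3,T4,T5}
Step 14: wait(T2) -> count=0 queue=[T6,T7,T2] holders={T3,T4,T5}
Step 15: signal(T4) -> count=0 queue=[T7,T2] holders={T3,T5,T6}
Step 16: signal(T3) -> count=0 queue=[T2] holders={T5,T6,T7}
Step 17: wait(T4) -> count=0 queue=[T2,T4] holders={T5,T6,T7}
Step 18: wait(T1) -> count=0 queue=[T2,T4,T1] holders={T5,T6,T7}
Step 19: wait(T3) -> count=0 queue=[T2,T4,T1,T3] holders={T5,T6,T7}
Final holders: T5,T6,T7

Answer: T5,T6,T7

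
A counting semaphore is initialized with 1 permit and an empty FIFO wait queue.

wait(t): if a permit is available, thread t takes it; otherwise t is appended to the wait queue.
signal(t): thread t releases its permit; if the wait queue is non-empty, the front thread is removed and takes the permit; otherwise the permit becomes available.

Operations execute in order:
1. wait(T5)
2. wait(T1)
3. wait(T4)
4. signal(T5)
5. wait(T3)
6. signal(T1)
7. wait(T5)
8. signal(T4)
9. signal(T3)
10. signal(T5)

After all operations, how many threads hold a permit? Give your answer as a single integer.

Answer: 0

Derivation:
Step 1: wait(T5) -> count=0 queue=[] holders={T5}
Step 2: wait(T1) -> count=0 queue=[T1] holders={T5}
Step 3: wait(T4) -> count=0 queue=[T1,T4] holders={T5}
Step 4: signal(T5) -> count=0 queue=[T4] holders={T1}
Step 5: wait(T3) -> count=0 queue=[T4,T3] holders={T1}
Step 6: signal(T1) -> count=0 queue=[T3] holders={T4}
Step 7: wait(T5) -> count=0 queue=[T3,T5] holders={T4}
Step 8: signal(T4) -> count=0 queue=[T5] holders={T3}
Step 9: signal(T3) -> count=0 queue=[] holders={T5}
Step 10: signal(T5) -> count=1 queue=[] holders={none}
Final holders: {none} -> 0 thread(s)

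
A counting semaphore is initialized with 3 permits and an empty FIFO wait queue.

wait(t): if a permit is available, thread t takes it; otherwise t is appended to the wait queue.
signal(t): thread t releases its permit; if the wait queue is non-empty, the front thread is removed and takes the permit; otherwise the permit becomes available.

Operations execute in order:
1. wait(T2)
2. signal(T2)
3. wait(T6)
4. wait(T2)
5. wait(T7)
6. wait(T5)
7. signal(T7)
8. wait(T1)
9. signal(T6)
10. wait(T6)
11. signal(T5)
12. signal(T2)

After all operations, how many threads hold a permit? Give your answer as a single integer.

Step 1: wait(T2) -> count=2 queue=[] holders={T2}
Step 2: signal(T2) -> count=3 queue=[] holders={none}
Step 3: wait(T6) -> count=2 queue=[] holders={T6}
Step 4: wait(T2) -> count=1 queue=[] holders={T2,T6}
Step 5: wait(T7) -> count=0 queue=[] holders={T2,T6,T7}
Step 6: wait(T5) -> count=0 queue=[T5] holders={T2,T6,T7}
Step 7: signal(T7) -> count=0 queue=[] holders={T2,T5,T6}
Step 8: wait(T1) -> count=0 queue=[T1] holders={T2,T5,T6}
Step 9: signal(T6) -> count=0 queue=[] holders={T1,T2,T5}
Step 10: wait(T6) -> count=0 queue=[T6] holders={T1,T2,T5}
Step 11: signal(T5) -> count=0 queue=[] holders={T1,T2,T6}
Step 12: signal(T2) -> count=1 queue=[] holders={T1,T6}
Final holders: {T1,T6} -> 2 thread(s)

Answer: 2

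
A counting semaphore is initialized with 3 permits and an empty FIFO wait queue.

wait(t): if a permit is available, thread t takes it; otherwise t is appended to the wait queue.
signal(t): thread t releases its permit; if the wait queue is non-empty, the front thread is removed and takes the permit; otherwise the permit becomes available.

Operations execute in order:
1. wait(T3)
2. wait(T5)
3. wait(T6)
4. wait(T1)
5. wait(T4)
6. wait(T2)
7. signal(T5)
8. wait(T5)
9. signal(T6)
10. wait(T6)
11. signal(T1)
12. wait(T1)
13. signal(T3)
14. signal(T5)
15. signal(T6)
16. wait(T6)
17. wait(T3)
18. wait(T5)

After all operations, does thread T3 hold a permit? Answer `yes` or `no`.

Step 1: wait(T3) -> count=2 queue=[] holders={T3}
Step 2: wait(T5) -> count=1 queue=[] holders={T3,T5}
Step 3: wait(T6) -> count=0 queue=[] holders={T3,T5,T6}
Step 4: wait(T1) -> count=0 queue=[T1] holders={T3,T5,T6}
Step 5: wait(T4) -> count=0 queue=[T1,T4] holders={T3,T5,T6}
Step 6: wait(T2) -> count=0 queue=[T1,T4,T2] holders={T3,T5,T6}
Step 7: signal(T5) -> count=0 queue=[T4,T2] holders={T1,T3,T6}
Step 8: wait(T5) -> count=0 queue=[T4,T2,T5] holders={T1,T3,T6}
Step 9: signal(T6) -> count=0 queue=[T2,T5] holders={T1,T3,T4}
Step 10: wait(T6) -> count=0 queue=[T2,T5,T6] holders={T1,T3,T4}
Step 11: signal(T1) -> count=0 queue=[T5,T6] holders={T2,T3,T4}
Step 12: wait(T1) -> count=0 queue=[T5,T6,T1] holders={T2,T3,T4}
Step 13: signal(T3) -> count=0 queue=[T6,T1] holders={T2,T4,T5}
Step 14: signal(T5) -> count=0 queue=[T1] holders={T2,T4,T6}
Step 15: signal(T6) -> count=0 queue=[] holders={T1,T2,T4}
Step 16: wait(T6) -> count=0 queue=[T6] holders={T1,T2,T4}
Step 17: wait(T3) -> count=0 queue=[T6,T3] holders={T1,T2,T4}
Step 18: wait(T5) -> count=0 queue=[T6,T3,T5] holders={T1,T2,T4}
Final holders: {T1,T2,T4} -> T3 not in holders

Answer: no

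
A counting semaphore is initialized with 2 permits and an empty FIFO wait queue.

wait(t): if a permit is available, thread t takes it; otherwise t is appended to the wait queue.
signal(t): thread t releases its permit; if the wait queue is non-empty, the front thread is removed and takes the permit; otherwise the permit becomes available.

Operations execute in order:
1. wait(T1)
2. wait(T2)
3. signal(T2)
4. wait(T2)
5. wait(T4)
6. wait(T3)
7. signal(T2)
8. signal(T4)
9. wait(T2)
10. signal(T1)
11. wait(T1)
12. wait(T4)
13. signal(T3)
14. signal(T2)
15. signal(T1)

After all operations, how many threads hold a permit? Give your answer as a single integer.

Answer: 1

Derivation:
Step 1: wait(T1) -> count=1 queue=[] holders={T1}
Step 2: wait(T2) -> count=0 queue=[] holders={T1,T2}
Step 3: signal(T2) -> count=1 queue=[] holders={T1}
Step 4: wait(T2) -> count=0 queue=[] holders={T1,T2}
Step 5: wait(T4) -> count=0 queue=[T4] holders={T1,T2}
Step 6: wait(T3) -> count=0 queue=[T4,T3] holders={T1,T2}
Step 7: signal(T2) -> count=0 queue=[T3] holders={T1,T4}
Step 8: signal(T4) -> count=0 queue=[] holders={T1,T3}
Step 9: wait(T2) -> count=0 queue=[T2] holders={T1,T3}
Step 10: signal(T1) -> count=0 queue=[] holders={T2,T3}
Step 11: wait(T1) -> count=0 queue=[T1] holders={T2,T3}
Step 12: wait(T4) -> count=0 queue=[T1,T4] holders={T2,T3}
Step 13: signal(T3) -> count=0 queue=[T4] holders={T1,T2}
Step 14: signal(T2) -> count=0 queue=[] holders={T1,T4}
Step 15: signal(T1) -> count=1 queue=[] holders={T4}
Final holders: {T4} -> 1 thread(s)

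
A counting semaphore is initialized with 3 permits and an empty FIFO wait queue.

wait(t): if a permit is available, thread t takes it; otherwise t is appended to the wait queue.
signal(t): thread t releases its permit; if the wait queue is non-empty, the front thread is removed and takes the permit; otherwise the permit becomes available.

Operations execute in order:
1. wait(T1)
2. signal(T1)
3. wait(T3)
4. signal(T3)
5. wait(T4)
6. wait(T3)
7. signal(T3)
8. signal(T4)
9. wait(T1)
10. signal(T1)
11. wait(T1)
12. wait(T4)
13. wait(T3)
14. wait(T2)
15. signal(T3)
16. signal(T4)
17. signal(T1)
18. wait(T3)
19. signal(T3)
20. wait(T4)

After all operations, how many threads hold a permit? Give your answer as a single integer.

Answer: 2

Derivation:
Step 1: wait(T1) -> count=2 queue=[] holders={T1}
Step 2: signal(T1) -> count=3 queue=[] holders={none}
Step 3: wait(T3) -> count=2 queue=[] holders={T3}
Step 4: signal(T3) -> count=3 queue=[] holders={none}
Step 5: wait(T4) -> count=2 queue=[] holders={T4}
Step 6: wait(T3) -> count=1 queue=[] holders={T3,T4}
Step 7: signal(T3) -> count=2 queue=[] holders={T4}
Step 8: signal(T4) -> count=3 queue=[] holders={none}
Step 9: wait(T1) -> count=2 queue=[] holders={T1}
Step 10: signal(T1) -> count=3 queue=[] holders={none}
Step 11: wait(T1) -> count=2 queue=[] holders={T1}
Step 12: wait(T4) -> count=1 queue=[] holders={T1,T4}
Step 13: wait(T3) -> count=0 queue=[] holders={T1,T3,T4}
Step 14: wait(T2) -> count=0 queue=[T2] holders={T1,T3,T4}
Step 15: signal(T3) -> count=0 queue=[] holders={T1,T2,T4}
Step 16: signal(T4) -> count=1 queue=[] holders={T1,T2}
Step 17: signal(T1) -> count=2 queue=[] holders={T2}
Step 18: wait(T3) -> count=1 queue=[] holders={T2,T3}
Step 19: signal(T3) -> count=2 queue=[] holders={T2}
Step 20: wait(T4) -> count=1 queue=[] holders={T2,T4}
Final holders: {T2,T4} -> 2 thread(s)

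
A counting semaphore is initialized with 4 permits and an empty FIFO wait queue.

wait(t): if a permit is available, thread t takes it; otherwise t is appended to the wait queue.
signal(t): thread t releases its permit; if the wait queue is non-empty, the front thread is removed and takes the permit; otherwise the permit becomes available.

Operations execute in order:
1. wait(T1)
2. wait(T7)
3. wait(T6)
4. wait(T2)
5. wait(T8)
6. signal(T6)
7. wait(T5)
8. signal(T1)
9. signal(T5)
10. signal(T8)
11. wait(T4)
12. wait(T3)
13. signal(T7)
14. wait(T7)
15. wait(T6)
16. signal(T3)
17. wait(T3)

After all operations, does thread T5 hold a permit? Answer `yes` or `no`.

Step 1: wait(T1) -> count=3 queue=[] holders={T1}
Step 2: wait(T7) -> count=2 queue=[] holders={T1,T7}
Step 3: wait(T6) -> count=1 queue=[] holders={T1,T6,T7}
Step 4: wait(T2) -> count=0 queue=[] holders={T1,T2,T6,T7}
Step 5: wait(T8) -> count=0 queue=[T8] holders={T1,T2,T6,T7}
Step 6: signal(T6) -> count=0 queue=[] holders={T1,T2,T7,T8}
Step 7: wait(T5) -> count=0 queue=[T5] holders={T1,T2,T7,T8}
Step 8: signal(T1) -> count=0 queue=[] holders={T2,T5,T7,T8}
Step 9: signal(T5) -> count=1 queue=[] holders={T2,T7,T8}
Step 10: signal(T8) -> count=2 queue=[] holders={T2,T7}
Step 11: wait(T4) -> count=1 queue=[] holders={T2,T4,T7}
Step 12: wait(T3) -> count=0 queue=[] holders={T2,T3,T4,T7}
Step 13: signal(T7) -> count=1 queue=[] holders={T2,T3,T4}
Step 14: wait(T7) -> count=0 queue=[] holders={T2,T3,T4,T7}
Step 15: wait(T6) -> count=0 queue=[T6] holders={T2,T3,T4,T7}
Step 16: signal(T3) -> count=0 queue=[] holders={T2,T4,T6,T7}
Step 17: wait(T3) -> count=0 queue=[T3] holders={T2,T4,T6,T7}
Final holders: {T2,T4,T6,T7} -> T5 not in holders

Answer: no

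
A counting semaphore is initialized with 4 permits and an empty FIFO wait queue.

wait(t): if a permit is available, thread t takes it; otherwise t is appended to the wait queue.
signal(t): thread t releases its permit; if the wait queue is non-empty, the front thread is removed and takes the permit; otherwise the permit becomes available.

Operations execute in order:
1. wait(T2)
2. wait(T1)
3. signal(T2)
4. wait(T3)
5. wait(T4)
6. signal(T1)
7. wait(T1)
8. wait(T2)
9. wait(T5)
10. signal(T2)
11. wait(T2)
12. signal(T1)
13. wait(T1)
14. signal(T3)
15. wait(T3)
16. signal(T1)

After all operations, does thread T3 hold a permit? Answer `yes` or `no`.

Answer: yes

Derivation:
Step 1: wait(T2) -> count=3 queue=[] holders={T2}
Step 2: wait(T1) -> count=2 queue=[] holders={T1,T2}
Step 3: signal(T2) -> count=3 queue=[] holders={T1}
Step 4: wait(T3) -> count=2 queue=[] holders={T1,T3}
Step 5: wait(T4) -> count=1 queue=[] holders={T1,T3,T4}
Step 6: signal(T1) -> count=2 queue=[] holders={T3,T4}
Step 7: wait(T1) -> count=1 queue=[] holders={T1,T3,T4}
Step 8: wait(T2) -> count=0 queue=[] holders={T1,T2,T3,T4}
Step 9: wait(T5) -> count=0 queue=[T5] holders={T1,T2,T3,T4}
Step 10: signal(T2) -> count=0 queue=[] holders={T1,T3,T4,T5}
Step 11: wait(T2) -> count=0 queue=[T2] holders={T1,T3,T4,T5}
Step 12: signal(T1) -> count=0 queue=[] holders={T2,T3,T4,T5}
Step 13: wait(T1) -> count=0 queue=[T1] holders={T2,T3,T4,T5}
Step 14: signal(T3) -> count=0 queue=[] holders={T1,T2,T4,T5}
Step 15: wait(T3) -> count=0 queue=[T3] holders={T1,T2,T4,T5}
Step 16: signal(T1) -> count=0 queue=[] holders={T2,T3,T4,T5}
Final holders: {T2,T3,T4,T5} -> T3 in holders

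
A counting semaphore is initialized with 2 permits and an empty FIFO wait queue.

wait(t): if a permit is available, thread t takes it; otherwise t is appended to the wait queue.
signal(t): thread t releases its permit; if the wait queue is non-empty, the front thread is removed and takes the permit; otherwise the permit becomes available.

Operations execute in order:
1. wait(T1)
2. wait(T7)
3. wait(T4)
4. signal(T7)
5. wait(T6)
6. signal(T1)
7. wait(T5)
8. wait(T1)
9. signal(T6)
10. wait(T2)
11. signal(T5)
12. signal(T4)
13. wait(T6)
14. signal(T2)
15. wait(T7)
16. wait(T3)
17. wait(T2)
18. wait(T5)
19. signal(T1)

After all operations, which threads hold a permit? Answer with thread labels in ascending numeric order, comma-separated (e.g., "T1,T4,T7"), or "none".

Answer: T6,T7

Derivation:
Step 1: wait(T1) -> count=1 queue=[] holders={T1}
Step 2: wait(T7) -> count=0 queue=[] holders={T1,T7}
Step 3: wait(T4) -> count=0 queue=[T4] holders={T1,T7}
Step 4: signal(T7) -> count=0 queue=[] holders={T1,T4}
Step 5: wait(T6) -> count=0 queue=[T6] holders={T1,T4}
Step 6: signal(T1) -> count=0 queue=[] holders={T4,T6}
Step 7: wait(T5) -> count=0 queue=[T5] holders={T4,T6}
Step 8: wait(T1) -> count=0 queue=[T5,T1] holders={T4,T6}
Step 9: signal(T6) -> count=0 queue=[T1] holders={T4,T5}
Step 10: wait(T2) -> count=0 queue=[T1,T2] holders={T4,T5}
Step 11: signal(T5) -> count=0 queue=[T2] holders={T1,T4}
Step 12: signal(T4) -> count=0 queue=[] holders={T1,T2}
Step 13: wait(T6) -> count=0 queue=[T6] holders={T1,T2}
Step 14: signal(T2) -> count=0 queue=[] holders={T1,T6}
Step 15: wait(T7) -> count=0 queue=[T7] holders={T1,T6}
Step 16: wait(T3) -> count=0 queue=[T7,T3] holders={T1,T6}
Step 17: wait(T2) -> count=0 queue=[T7,T3,T2] holders={T1,T6}
Step 18: wait(T5) -> count=0 queue=[T7,T3,T2,T5] holders={T1,T6}
Step 19: signal(T1) -> count=0 queue=[T3,T2,T5] holders={T6,T7}
Final holders: T6,T7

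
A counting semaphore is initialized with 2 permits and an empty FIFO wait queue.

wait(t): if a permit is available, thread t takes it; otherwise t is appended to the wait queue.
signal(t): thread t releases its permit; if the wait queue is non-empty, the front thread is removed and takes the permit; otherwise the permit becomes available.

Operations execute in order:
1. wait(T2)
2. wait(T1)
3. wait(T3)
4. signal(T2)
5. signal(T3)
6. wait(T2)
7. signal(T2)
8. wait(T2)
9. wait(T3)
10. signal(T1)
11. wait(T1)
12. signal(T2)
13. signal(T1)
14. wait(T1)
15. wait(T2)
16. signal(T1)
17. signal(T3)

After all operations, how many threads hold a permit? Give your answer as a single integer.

Step 1: wait(T2) -> count=1 queue=[] holders={T2}
Step 2: wait(T1) -> count=0 queue=[] holders={T1,T2}
Step 3: wait(T3) -> count=0 queue=[T3] holders={T1,T2}
Step 4: signal(T2) -> count=0 queue=[] holders={T1,T3}
Step 5: signal(T3) -> count=1 queue=[] holders={T1}
Step 6: wait(T2) -> count=0 queue=[] holders={T1,T2}
Step 7: signal(T2) -> count=1 queue=[] holders={T1}
Step 8: wait(T2) -> count=0 queue=[] holders={T1,T2}
Step 9: wait(T3) -> count=0 queue=[T3] holders={T1,T2}
Step 10: signal(T1) -> count=0 queue=[] holders={T2,T3}
Step 11: wait(T1) -> count=0 queue=[T1] holders={T2,T3}
Step 12: signal(T2) -> count=0 queue=[] holders={T1,T3}
Step 13: signal(T1) -> count=1 queue=[] holders={T3}
Step 14: wait(T1) -> count=0 queue=[] holders={T1,T3}
Step 15: wait(T2) -> count=0 queue=[T2] holders={T1,T3}
Step 16: signal(T1) -> count=0 queue=[] holders={T2,T3}
Step 17: signal(T3) -> count=1 queue=[] holders={T2}
Final holders: {T2} -> 1 thread(s)

Answer: 1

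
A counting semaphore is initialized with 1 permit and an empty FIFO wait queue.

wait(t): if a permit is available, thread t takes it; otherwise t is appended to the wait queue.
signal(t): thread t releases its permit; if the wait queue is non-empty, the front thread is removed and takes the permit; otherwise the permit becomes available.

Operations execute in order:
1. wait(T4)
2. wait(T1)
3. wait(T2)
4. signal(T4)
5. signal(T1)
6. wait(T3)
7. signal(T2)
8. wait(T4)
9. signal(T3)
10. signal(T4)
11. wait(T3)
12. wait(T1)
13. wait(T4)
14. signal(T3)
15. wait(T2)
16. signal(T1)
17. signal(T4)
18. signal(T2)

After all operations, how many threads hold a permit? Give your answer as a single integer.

Step 1: wait(T4) -> count=0 queue=[] holders={T4}
Step 2: wait(T1) -> count=0 queue=[T1] holders={T4}
Step 3: wait(T2) -> count=0 queue=[T1,T2] holders={T4}
Step 4: signal(T4) -> count=0 queue=[T2] holders={T1}
Step 5: signal(T1) -> count=0 queue=[] holders={T2}
Step 6: wait(T3) -> count=0 queue=[T3] holders={T2}
Step 7: signal(T2) -> count=0 queue=[] holders={T3}
Step 8: wait(T4) -> count=0 queue=[T4] holders={T3}
Step 9: signal(T3) -> count=0 queue=[] holders={T4}
Step 10: signal(T4) -> count=1 queue=[] holders={none}
Step 11: wait(T3) -> count=0 queue=[] holders={T3}
Step 12: wait(T1) -> count=0 queue=[T1] holders={T3}
Step 13: wait(T4) -> count=0 queue=[T1,T4] holders={T3}
Step 14: signal(T3) -> count=0 queue=[T4] holders={T1}
Step 15: wait(T2) -> count=0 queue=[T4,T2] holders={T1}
Step 16: signal(T1) -> count=0 queue=[T2] holders={T4}
Step 17: signal(T4) -> count=0 queue=[] holders={T2}
Step 18: signal(T2) -> count=1 queue=[] holders={none}
Final holders: {none} -> 0 thread(s)

Answer: 0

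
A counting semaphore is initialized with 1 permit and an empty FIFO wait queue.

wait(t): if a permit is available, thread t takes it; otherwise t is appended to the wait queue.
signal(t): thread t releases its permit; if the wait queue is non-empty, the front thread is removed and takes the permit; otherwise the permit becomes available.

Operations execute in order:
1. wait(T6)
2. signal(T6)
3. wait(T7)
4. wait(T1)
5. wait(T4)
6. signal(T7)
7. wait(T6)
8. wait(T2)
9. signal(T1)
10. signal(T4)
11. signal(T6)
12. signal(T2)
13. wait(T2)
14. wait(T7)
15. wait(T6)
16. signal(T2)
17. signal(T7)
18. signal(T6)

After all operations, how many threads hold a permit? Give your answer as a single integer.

Answer: 0

Derivation:
Step 1: wait(T6) -> count=0 queue=[] holders={T6}
Step 2: signal(T6) -> count=1 queue=[] holders={none}
Step 3: wait(T7) -> count=0 queue=[] holders={T7}
Step 4: wait(T1) -> count=0 queue=[T1] holders={T7}
Step 5: wait(T4) -> count=0 queue=[T1,T4] holders={T7}
Step 6: signal(T7) -> count=0 queue=[T4] holders={T1}
Step 7: wait(T6) -> count=0 queue=[T4,T6] holders={T1}
Step 8: wait(T2) -> count=0 queue=[T4,T6,T2] holders={T1}
Step 9: signal(T1) -> count=0 queue=[T6,T2] holders={T4}
Step 10: signal(T4) -> count=0 queue=[T2] holders={T6}
Step 11: signal(T6) -> count=0 queue=[] holders={T2}
Step 12: signal(T2) -> count=1 queue=[] holders={none}
Step 13: wait(T2) -> count=0 queue=[] holders={T2}
Step 14: wait(T7) -> count=0 queue=[T7] holders={T2}
Step 15: wait(T6) -> count=0 queue=[T7,T6] holders={T2}
Step 16: signal(T2) -> count=0 queue=[T6] holders={T7}
Step 17: signal(T7) -> count=0 queue=[] holders={T6}
Step 18: signal(T6) -> count=1 queue=[] holders={none}
Final holders: {none} -> 0 thread(s)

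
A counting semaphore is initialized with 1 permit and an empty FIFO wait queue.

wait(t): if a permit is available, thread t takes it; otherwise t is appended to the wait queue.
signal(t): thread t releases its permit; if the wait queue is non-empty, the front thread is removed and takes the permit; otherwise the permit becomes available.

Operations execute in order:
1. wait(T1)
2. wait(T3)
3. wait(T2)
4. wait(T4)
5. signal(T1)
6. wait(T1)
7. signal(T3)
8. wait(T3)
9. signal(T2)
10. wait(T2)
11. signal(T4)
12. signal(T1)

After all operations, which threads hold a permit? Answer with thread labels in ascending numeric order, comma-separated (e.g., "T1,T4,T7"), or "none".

Answer: T3

Derivation:
Step 1: wait(T1) -> count=0 queue=[] holders={T1}
Step 2: wait(T3) -> count=0 queue=[T3] holders={T1}
Step 3: wait(T2) -> count=0 queue=[T3,T2] holders={T1}
Step 4: wait(T4) -> count=0 queue=[T3,T2,T4] holders={T1}
Step 5: signal(T1) -> count=0 queue=[T2,T4] holders={T3}
Step 6: wait(T1) -> count=0 queue=[T2,T4,T1] holders={T3}
Step 7: signal(T3) -> count=0 queue=[T4,T1] holders={T2}
Step 8: wait(T3) -> count=0 queue=[T4,T1,T3] holders={T2}
Step 9: signal(T2) -> count=0 queue=[T1,T3] holders={T4}
Step 10: wait(T2) -> count=0 queue=[T1,T3,T2] holders={T4}
Step 11: signal(T4) -> count=0 queue=[T3,T2] holders={T1}
Step 12: signal(T1) -> count=0 queue=[T2] holders={T3}
Final holders: T3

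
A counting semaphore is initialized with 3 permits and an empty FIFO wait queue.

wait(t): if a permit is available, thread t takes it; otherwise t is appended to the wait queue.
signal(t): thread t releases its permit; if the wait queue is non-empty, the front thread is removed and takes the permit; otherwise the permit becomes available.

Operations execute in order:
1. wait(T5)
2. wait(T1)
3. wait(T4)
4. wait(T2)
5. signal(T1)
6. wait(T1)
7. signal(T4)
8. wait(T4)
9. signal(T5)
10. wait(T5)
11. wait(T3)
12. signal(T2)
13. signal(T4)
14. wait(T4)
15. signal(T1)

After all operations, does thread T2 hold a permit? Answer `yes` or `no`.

Step 1: wait(T5) -> count=2 queue=[] holders={T5}
Step 2: wait(T1) -> count=1 queue=[] holders={T1,T5}
Step 3: wait(T4) -> count=0 queue=[] holders={T1,T4,T5}
Step 4: wait(T2) -> count=0 queue=[T2] holders={T1,T4,T5}
Step 5: signal(T1) -> count=0 queue=[] holders={T2,T4,T5}
Step 6: wait(T1) -> count=0 queue=[T1] holders={T2,T4,T5}
Step 7: signal(T4) -> count=0 queue=[] holders={T1,T2,T5}
Step 8: wait(T4) -> count=0 queue=[T4] holders={T1,T2,T5}
Step 9: signal(T5) -> count=0 queue=[] holders={T1,T2,T4}
Step 10: wait(T5) -> count=0 queue=[T5] holders={T1,T2,T4}
Step 11: wait(T3) -> count=0 queue=[T5,T3] holders={T1,T2,T4}
Step 12: signal(T2) -> count=0 queue=[T3] holders={T1,T4,T5}
Step 13: signal(T4) -> count=0 queue=[] holders={T1,T3,T5}
Step 14: wait(T4) -> count=0 queue=[T4] holders={T1,T3,T5}
Step 15: signal(T1) -> count=0 queue=[] holders={T3,T4,T5}
Final holders: {T3,T4,T5} -> T2 not in holders

Answer: no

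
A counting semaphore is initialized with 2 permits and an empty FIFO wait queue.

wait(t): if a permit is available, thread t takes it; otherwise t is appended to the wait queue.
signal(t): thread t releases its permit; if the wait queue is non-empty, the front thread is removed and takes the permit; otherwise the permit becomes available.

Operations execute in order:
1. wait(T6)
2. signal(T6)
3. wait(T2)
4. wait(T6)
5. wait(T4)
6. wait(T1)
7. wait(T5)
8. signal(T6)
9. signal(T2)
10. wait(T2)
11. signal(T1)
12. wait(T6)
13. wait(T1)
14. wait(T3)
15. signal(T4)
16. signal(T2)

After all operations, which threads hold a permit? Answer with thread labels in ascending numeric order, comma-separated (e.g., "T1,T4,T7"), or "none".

Answer: T5,T6

Derivation:
Step 1: wait(T6) -> count=1 queue=[] holders={T6}
Step 2: signal(T6) -> count=2 queue=[] holders={none}
Step 3: wait(T2) -> count=1 queue=[] holders={T2}
Step 4: wait(T6) -> count=0 queue=[] holders={T2,T6}
Step 5: wait(T4) -> count=0 queue=[T4] holders={T2,T6}
Step 6: wait(T1) -> count=0 queue=[T4,T1] holders={T2,T6}
Step 7: wait(T5) -> count=0 queue=[T4,T1,T5] holders={T2,T6}
Step 8: signal(T6) -> count=0 queue=[T1,T5] holders={T2,T4}
Step 9: signal(T2) -> count=0 queue=[T5] holders={T1,T4}
Step 10: wait(T2) -> count=0 queue=[T5,T2] holders={T1,T4}
Step 11: signal(T1) -> count=0 queue=[T2] holders={T4,T5}
Step 12: wait(T6) -> count=0 queue=[T2,T6] holders={T4,T5}
Step 13: wait(T1) -> count=0 queue=[T2,T6,T1] holders={T4,T5}
Step 14: wait(T3) -> count=0 queue=[T2,T6,T1,T3] holders={T4,T5}
Step 15: signal(T4) -> count=0 queue=[T6,T1,T3] holders={T2,T5}
Step 16: signal(T2) -> count=0 queue=[T1,T3] holders={T5,T6}
Final holders: T5,T6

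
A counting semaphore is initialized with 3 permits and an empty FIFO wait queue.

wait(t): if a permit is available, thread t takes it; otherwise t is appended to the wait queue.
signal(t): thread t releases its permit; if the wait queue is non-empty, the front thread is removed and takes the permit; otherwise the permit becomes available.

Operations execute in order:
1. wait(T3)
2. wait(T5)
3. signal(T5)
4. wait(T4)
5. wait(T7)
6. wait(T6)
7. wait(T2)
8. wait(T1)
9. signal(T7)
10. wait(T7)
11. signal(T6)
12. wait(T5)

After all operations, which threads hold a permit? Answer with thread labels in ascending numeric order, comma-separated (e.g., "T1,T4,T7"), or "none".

Answer: T2,T3,T4

Derivation:
Step 1: wait(T3) -> count=2 queue=[] holders={T3}
Step 2: wait(T5) -> count=1 queue=[] holders={T3,T5}
Step 3: signal(T5) -> count=2 queue=[] holders={T3}
Step 4: wait(T4) -> count=1 queue=[] holders={T3,T4}
Step 5: wait(T7) -> count=0 queue=[] holders={T3,T4,T7}
Step 6: wait(T6) -> count=0 queue=[T6] holders={T3,T4,T7}
Step 7: wait(T2) -> count=0 queue=[T6,T2] holders={T3,T4,T7}
Step 8: wait(T1) -> count=0 queue=[T6,T2,T1] holders={T3,T4,T7}
Step 9: signal(T7) -> count=0 queue=[T2,T1] holders={T3,T4,T6}
Step 10: wait(T7) -> count=0 queue=[T2,T1,T7] holders={T3,T4,T6}
Step 11: signal(T6) -> count=0 queue=[T1,T7] holders={T2,T3,T4}
Step 12: wait(T5) -> count=0 queue=[T1,T7,T5] holders={T2,T3,T4}
Final holders: T2,T3,T4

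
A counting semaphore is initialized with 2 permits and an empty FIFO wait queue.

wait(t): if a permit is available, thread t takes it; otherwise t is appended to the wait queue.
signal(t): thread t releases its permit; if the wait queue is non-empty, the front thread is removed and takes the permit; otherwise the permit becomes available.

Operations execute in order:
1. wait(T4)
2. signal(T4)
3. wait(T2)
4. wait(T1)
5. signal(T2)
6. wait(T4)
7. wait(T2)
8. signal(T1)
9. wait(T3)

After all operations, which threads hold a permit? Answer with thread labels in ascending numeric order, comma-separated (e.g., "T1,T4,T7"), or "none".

Step 1: wait(T4) -> count=1 queue=[] holders={T4}
Step 2: signal(T4) -> count=2 queue=[] holders={none}
Step 3: wait(T2) -> count=1 queue=[] holders={T2}
Step 4: wait(T1) -> count=0 queue=[] holders={T1,T2}
Step 5: signal(T2) -> count=1 queue=[] holders={T1}
Step 6: wait(T4) -> count=0 queue=[] holders={T1,T4}
Step 7: wait(T2) -> count=0 queue=[T2] holders={T1,T4}
Step 8: signal(T1) -> count=0 queue=[] holders={T2,T4}
Step 9: wait(T3) -> count=0 queue=[T3] holders={T2,T4}
Final holders: T2,T4

Answer: T2,T4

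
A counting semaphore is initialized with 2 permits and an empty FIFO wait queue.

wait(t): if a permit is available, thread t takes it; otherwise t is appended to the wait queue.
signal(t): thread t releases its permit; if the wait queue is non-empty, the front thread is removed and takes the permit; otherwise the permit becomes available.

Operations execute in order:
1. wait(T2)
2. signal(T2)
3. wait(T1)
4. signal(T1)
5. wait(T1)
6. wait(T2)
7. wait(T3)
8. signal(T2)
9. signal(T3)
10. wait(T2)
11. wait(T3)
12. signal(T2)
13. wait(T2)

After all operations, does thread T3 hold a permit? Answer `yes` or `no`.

Step 1: wait(T2) -> count=1 queue=[] holders={T2}
Step 2: signal(T2) -> count=2 queue=[] holders={none}
Step 3: wait(T1) -> count=1 queue=[] holders={T1}
Step 4: signal(T1) -> count=2 queue=[] holders={none}
Step 5: wait(T1) -> count=1 queue=[] holders={T1}
Step 6: wait(T2) -> count=0 queue=[] holders={T1,T2}
Step 7: wait(T3) -> count=0 queue=[T3] holders={T1,T2}
Step 8: signal(T2) -> count=0 queue=[] holders={T1,T3}
Step 9: signal(T3) -> count=1 queue=[] holders={T1}
Step 10: wait(T2) -> count=0 queue=[] holders={T1,T2}
Step 11: wait(T3) -> count=0 queue=[T3] holders={T1,T2}
Step 12: signal(T2) -> count=0 queue=[] holders={T1,T3}
Step 13: wait(T2) -> count=0 queue=[T2] holders={T1,T3}
Final holders: {T1,T3} -> T3 in holders

Answer: yes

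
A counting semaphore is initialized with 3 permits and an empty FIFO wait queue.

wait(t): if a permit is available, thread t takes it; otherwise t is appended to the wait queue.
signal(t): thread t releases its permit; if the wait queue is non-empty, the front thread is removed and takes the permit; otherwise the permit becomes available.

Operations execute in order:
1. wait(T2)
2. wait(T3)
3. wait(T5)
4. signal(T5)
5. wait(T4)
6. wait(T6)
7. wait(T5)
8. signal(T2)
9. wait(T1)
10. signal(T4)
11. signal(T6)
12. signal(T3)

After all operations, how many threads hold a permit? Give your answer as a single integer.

Answer: 2

Derivation:
Step 1: wait(T2) -> count=2 queue=[] holders={T2}
Step 2: wait(T3) -> count=1 queue=[] holders={T2,T3}
Step 3: wait(T5) -> count=0 queue=[] holders={T2,T3,T5}
Step 4: signal(T5) -> count=1 queue=[] holders={T2,T3}
Step 5: wait(T4) -> count=0 queue=[] holders={T2,T3,T4}
Step 6: wait(T6) -> count=0 queue=[T6] holders={T2,T3,T4}
Step 7: wait(T5) -> count=0 queue=[T6,T5] holders={T2,T3,T4}
Step 8: signal(T2) -> count=0 queue=[T5] holders={T3,T4,T6}
Step 9: wait(T1) -> count=0 queue=[T5,T1] holders={T3,T4,T6}
Step 10: signal(T4) -> count=0 queue=[T1] holders={T3,T5,T6}
Step 11: signal(T6) -> count=0 queue=[] holders={T1,T3,T5}
Step 12: signal(T3) -> count=1 queue=[] holders={T1,T5}
Final holders: {T1,T5} -> 2 thread(s)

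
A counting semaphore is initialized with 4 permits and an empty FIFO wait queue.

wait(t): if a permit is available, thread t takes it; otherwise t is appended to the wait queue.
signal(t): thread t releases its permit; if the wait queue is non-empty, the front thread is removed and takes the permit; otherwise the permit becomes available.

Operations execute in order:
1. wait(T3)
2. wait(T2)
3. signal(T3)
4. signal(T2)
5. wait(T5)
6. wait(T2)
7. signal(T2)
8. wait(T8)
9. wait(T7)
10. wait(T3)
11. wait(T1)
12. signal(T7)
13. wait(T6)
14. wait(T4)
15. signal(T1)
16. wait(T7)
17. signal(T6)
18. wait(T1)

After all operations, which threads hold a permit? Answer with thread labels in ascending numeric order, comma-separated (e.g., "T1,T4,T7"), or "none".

Answer: T3,T4,T5,T8

Derivation:
Step 1: wait(T3) -> count=3 queue=[] holders={T3}
Step 2: wait(T2) -> count=2 queue=[] holders={T2,T3}
Step 3: signal(T3) -> count=3 queue=[] holders={T2}
Step 4: signal(T2) -> count=4 queue=[] holders={none}
Step 5: wait(T5) -> count=3 queue=[] holders={T5}
Step 6: wait(T2) -> count=2 queue=[] holders={T2,T5}
Step 7: signal(T2) -> count=3 queue=[] holders={T5}
Step 8: wait(T8) -> count=2 queue=[] holders={T5,T8}
Step 9: wait(T7) -> count=1 queue=[] holders={T5,T7,T8}
Step 10: wait(T3) -> count=0 queue=[] holders={T3,T5,T7,T8}
Step 11: wait(T1) -> count=0 queue=[T1] holders={T3,T5,T7,T8}
Step 12: signal(T7) -> count=0 queue=[] holders={T1,T3,T5,T8}
Step 13: wait(T6) -> count=0 queue=[T6] holders={T1,T3,T5,T8}
Step 14: wait(T4) -> count=0 queue=[T6,T4] holders={T1,T3,T5,T8}
Step 15: signal(T1) -> count=0 queue=[T4] holders={T3,T5,T6,T8}
Step 16: wait(T7) -> count=0 queue=[T4,T7] holders={T3,T5,T6,T8}
Step 17: signal(T6) -> count=0 queue=[T7] holders={T3,T4,T5,T8}
Step 18: wait(T1) -> count=0 queue=[T7,T1] holders={T3,T4,T5,T8}
Final holders: T3,T4,T5,T8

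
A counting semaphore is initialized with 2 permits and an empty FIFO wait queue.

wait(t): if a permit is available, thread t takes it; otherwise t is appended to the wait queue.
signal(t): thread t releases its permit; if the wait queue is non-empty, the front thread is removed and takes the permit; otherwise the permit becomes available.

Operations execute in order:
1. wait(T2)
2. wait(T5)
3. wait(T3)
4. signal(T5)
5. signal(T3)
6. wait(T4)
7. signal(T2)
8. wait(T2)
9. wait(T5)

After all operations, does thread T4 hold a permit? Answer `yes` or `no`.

Step 1: wait(T2) -> count=1 queue=[] holders={T2}
Step 2: wait(T5) -> count=0 queue=[] holders={T2,T5}
Step 3: wait(T3) -> count=0 queue=[T3] holders={T2,T5}
Step 4: signal(T5) -> count=0 queue=[] holders={T2,T3}
Step 5: signal(T3) -> count=1 queue=[] holders={T2}
Step 6: wait(T4) -> count=0 queue=[] holders={T2,T4}
Step 7: signal(T2) -> count=1 queue=[] holders={T4}
Step 8: wait(T2) -> count=0 queue=[] holders={T2,T4}
Step 9: wait(T5) -> count=0 queue=[T5] holders={T2,T4}
Final holders: {T2,T4} -> T4 in holders

Answer: yes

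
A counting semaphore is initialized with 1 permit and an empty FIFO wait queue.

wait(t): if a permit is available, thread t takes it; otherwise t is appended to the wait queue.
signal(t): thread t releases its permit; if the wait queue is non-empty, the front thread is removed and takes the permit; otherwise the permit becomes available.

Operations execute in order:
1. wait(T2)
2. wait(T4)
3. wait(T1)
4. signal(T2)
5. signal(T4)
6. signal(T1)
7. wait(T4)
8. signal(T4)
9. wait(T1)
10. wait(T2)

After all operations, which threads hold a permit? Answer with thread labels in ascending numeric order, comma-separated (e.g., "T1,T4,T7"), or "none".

Answer: T1

Derivation:
Step 1: wait(T2) -> count=0 queue=[] holders={T2}
Step 2: wait(T4) -> count=0 queue=[T4] holders={T2}
Step 3: wait(T1) -> count=0 queue=[T4,T1] holders={T2}
Step 4: signal(T2) -> count=0 queue=[T1] holders={T4}
Step 5: signal(T4) -> count=0 queue=[] holders={T1}
Step 6: signal(T1) -> count=1 queue=[] holders={none}
Step 7: wait(T4) -> count=0 queue=[] holders={T4}
Step 8: signal(T4) -> count=1 queue=[] holders={none}
Step 9: wait(T1) -> count=0 queue=[] holders={T1}
Step 10: wait(T2) -> count=0 queue=[T2] holders={T1}
Final holders: T1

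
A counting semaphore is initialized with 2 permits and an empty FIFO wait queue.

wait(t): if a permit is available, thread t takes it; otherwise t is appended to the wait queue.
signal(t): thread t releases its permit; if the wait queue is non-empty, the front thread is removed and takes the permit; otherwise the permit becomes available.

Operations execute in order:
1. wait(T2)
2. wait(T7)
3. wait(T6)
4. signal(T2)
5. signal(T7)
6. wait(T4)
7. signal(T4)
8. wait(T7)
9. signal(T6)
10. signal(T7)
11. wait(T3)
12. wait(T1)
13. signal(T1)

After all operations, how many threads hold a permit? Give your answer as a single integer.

Answer: 1

Derivation:
Step 1: wait(T2) -> count=1 queue=[] holders={T2}
Step 2: wait(T7) -> count=0 queue=[] holders={T2,T7}
Step 3: wait(T6) -> count=0 queue=[T6] holders={T2,T7}
Step 4: signal(T2) -> count=0 queue=[] holders={T6,T7}
Step 5: signal(T7) -> count=1 queue=[] holders={T6}
Step 6: wait(T4) -> count=0 queue=[] holders={T4,T6}
Step 7: signal(T4) -> count=1 queue=[] holders={T6}
Step 8: wait(T7) -> count=0 queue=[] holders={T6,T7}
Step 9: signal(T6) -> count=1 queue=[] holders={T7}
Step 10: signal(T7) -> count=2 queue=[] holders={none}
Step 11: wait(T3) -> count=1 queue=[] holders={T3}
Step 12: wait(T1) -> count=0 queue=[] holders={T1,T3}
Step 13: signal(T1) -> count=1 queue=[] holders={T3}
Final holders: {T3} -> 1 thread(s)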